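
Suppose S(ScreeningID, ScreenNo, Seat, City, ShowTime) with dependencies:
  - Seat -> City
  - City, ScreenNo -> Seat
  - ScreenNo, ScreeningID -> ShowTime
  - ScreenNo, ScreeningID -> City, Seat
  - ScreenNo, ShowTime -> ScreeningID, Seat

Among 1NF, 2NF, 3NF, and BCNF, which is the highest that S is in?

Candidate keys: {ScreenNo, ScreeningID}, {ScreenNo, ShowTime}. Prime attributes: {ScreenNo, ScreeningID, ShowTime}.
For Seat -> City we have {Seat}⁺ = {City, Seat}; {Seat} is not a superkey, so BCNF fails.
Seat -> City has non-prime {City} on the right and a non-superkey on the left, so 3NF fails.
No non-prime attribute depends on a proper subset of any candidate key, so 2NF holds.

2NF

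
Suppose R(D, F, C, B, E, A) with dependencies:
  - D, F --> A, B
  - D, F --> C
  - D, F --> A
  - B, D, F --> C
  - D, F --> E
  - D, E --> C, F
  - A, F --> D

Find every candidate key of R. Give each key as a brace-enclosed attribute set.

{A, F}, {D, E}, {D, F}

{A, F} is a candidate key since {A, F}⁺ = {A, B, C, D, E, F} covers every attribute.
{D, E} is a candidate key since {D, E}⁺ = {A, B, C, D, E, F} covers every attribute.
{D, F} is a candidate key since {D, F}⁺ = {A, B, C, D, E, F} covers every attribute.
No proper subset of any of these is a key, and no other minimal superkey exists.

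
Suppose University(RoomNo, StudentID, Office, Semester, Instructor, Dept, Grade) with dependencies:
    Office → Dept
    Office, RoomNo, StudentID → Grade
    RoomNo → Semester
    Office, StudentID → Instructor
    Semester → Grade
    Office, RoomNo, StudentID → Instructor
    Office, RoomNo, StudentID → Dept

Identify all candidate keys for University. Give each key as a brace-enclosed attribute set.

{Office, RoomNo, StudentID}

{Office, RoomNo, StudentID} never appear on the right of any FD, so every key must include all of them.
{Office, RoomNo, StudentID}⁺ = {Dept, Grade, Instructor, Office, RoomNo, Semester, StudentID}, which is every attribute, so {Office, RoomNo, StudentID} is a candidate key.
No other minimal set has full closure, so this is the only candidate key.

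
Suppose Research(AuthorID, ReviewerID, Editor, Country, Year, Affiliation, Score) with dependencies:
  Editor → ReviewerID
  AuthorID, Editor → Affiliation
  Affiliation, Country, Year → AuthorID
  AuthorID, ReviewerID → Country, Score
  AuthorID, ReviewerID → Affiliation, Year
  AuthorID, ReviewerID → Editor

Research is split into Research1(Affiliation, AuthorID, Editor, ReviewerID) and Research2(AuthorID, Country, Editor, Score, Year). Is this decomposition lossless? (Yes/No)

Yes

Research1 ∩ Research2 = {AuthorID, Editor}; its closure under F is {Affiliation, AuthorID, Country, Editor, ReviewerID, Score, Year}.
Research1 is contained in that closure, so Research1 ∩ Research2 → Research1 holds and the join is lossless.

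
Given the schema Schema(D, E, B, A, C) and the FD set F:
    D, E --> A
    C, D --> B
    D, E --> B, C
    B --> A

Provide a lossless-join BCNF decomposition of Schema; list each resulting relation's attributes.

{A, B}; {B, C, D}; {C, D, E}

Candidate key of the original relation: {D, E}.
In {A, B, C, D, E}, {C, D} is not a superkey ({C, D}⁺ restricted to this set is {A, B, C, D}), so split on C, D --> A, B into {A, B, C, D} and {C, D, E}.
In {A, B, C, D}, {B} is not a superkey ({B}⁺ restricted to this set is {A, B}), so split on B --> A into {A, B} and {B, C, D}.
{A, B} is in BCNF.
{B, C, D} is in BCNF.
{C, D, E} is in BCNF.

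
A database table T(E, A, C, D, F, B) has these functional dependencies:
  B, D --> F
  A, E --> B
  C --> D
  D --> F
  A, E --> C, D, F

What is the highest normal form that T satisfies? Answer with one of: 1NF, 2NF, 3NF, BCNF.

Candidate key: {A, E}. Prime attributes: {A, E}.
B, D --> F: {B, D}⁺ = {B, D, F}, which is not all of the attributes, so the left side is not a superkey — BCNF is violated.
Because {F} is non-prime and the left side of B, D --> F is not a superkey, the relation is not in 3NF.
No non-prime attribute depends on a proper subset of any candidate key, so 2NF holds.

2NF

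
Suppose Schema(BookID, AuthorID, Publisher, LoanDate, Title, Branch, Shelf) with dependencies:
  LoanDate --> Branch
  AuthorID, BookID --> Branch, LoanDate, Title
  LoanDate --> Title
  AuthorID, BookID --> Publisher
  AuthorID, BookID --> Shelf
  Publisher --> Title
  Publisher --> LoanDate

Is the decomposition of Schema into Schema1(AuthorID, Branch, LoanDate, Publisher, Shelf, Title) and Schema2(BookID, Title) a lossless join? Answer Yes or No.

Common attributes: {Title}; their closure is {Title}.
Neither Schema1 nor Schema2 is contained in that closure, so the decomposition is lossy.

No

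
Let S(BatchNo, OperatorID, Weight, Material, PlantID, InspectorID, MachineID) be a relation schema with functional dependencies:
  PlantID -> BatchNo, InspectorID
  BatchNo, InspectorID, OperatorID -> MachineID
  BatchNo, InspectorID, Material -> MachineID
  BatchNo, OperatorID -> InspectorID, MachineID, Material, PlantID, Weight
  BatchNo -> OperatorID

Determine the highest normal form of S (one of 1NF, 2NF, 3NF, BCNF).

BCNF

Candidate keys: {BatchNo}, {PlantID}. Prime attributes: {BatchNo, PlantID}.
Each dependency's left side is a superkey — BCNF holds.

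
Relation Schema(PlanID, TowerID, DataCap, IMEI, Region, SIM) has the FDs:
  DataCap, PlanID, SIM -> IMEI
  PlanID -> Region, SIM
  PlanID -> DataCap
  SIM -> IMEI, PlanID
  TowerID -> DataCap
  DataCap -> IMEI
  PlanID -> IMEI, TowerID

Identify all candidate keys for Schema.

Closure of {PlanID} is {DataCap, IMEI, PlanID, Region, SIM, TowerID}, the whole schema; {PlanID} is a candidate key.
Closure of {SIM} is {DataCap, IMEI, PlanID, Region, SIM, TowerID}, the whole schema; {SIM} is a candidate key.
Any other superkey properly contains one of these, so there are no further candidate keys.

{PlanID}, {SIM}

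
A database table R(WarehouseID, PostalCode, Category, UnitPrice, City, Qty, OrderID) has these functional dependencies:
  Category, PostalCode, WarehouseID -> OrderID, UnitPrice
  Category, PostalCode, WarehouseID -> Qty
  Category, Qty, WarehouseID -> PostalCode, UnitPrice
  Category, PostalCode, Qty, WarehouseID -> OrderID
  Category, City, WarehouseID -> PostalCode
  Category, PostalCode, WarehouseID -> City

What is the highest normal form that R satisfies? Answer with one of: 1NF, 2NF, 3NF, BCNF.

BCNF

Candidate keys: {Category, City, WarehouseID}, {Category, PostalCode, WarehouseID}, {Category, Qty, WarehouseID}. Prime attributes: {Category, City, PostalCode, Qty, WarehouseID}.
Each dependency's left side is a superkey — BCNF holds.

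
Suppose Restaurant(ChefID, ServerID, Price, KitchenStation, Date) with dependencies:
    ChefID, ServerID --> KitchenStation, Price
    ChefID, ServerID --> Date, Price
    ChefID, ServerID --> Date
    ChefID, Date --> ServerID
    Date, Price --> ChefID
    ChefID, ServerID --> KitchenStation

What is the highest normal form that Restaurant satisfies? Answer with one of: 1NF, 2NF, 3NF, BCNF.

BCNF

Candidate keys: {ChefID, Date}, {ChefID, ServerID}, {Date, Price}. Prime attributes: {ChefID, Date, Price, ServerID}.
The left-hand side of every FD is a superkey, so BCNF is satisfied.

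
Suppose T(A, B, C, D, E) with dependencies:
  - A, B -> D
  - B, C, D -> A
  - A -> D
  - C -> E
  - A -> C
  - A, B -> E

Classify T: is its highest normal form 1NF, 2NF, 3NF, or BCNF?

1NF

Candidate keys: {A, B}, {B, C, D}. Prime attributes: {A, B, C, D}.
A -> D: {A}⁺ = {A, C, D, E}, which is not all of the attributes, so the left side is not a superkey — BCNF is violated.
C -> E determines the non-prime attribute {E} from a non-superkey — 3NF is violated.
The proper key subset {A} of {A, B} determines non-prime {E}, so the relation is not even in 2NF.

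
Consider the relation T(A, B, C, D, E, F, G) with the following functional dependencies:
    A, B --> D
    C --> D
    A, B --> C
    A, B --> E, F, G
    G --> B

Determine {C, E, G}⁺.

Start with {C, E, G}.
C --> D applies; add {D} → now {C, D, E, G}.
G --> B applies; add {B} → now {B, C, D, E, G}.
No further FD applies.

{B, C, D, E, G}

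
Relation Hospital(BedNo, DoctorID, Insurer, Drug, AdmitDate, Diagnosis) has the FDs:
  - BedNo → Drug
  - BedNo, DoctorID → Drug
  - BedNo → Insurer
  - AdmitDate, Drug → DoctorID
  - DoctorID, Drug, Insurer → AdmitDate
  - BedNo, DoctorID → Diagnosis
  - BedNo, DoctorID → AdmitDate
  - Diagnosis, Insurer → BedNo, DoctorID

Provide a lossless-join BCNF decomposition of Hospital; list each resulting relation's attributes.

{AdmitDate, BedNo, Diagnosis, DoctorID}; {BedNo, Drug, Insurer}

Candidate keys of the original relation: {AdmitDate, BedNo}, {BedNo, Diagnosis}, {BedNo, DoctorID}, {Diagnosis, Insurer}.
Within {AdmitDate, BedNo, Diagnosis, DoctorID, Drug, Insurer}: {BedNo}⁺ ∩ {AdmitDate, BedNo, Diagnosis, DoctorID, Drug, Insurer} = {BedNo, Drug, Insurer}, not the whole set, so BedNo → Drug, Insurer violates BCNF; decompose into {BedNo, Drug, Insurer} and {AdmitDate, BedNo, Diagnosis, DoctorID}.
{BedNo, Drug, Insurer} is in BCNF.
{AdmitDate, BedNo, Diagnosis, DoctorID} is in BCNF.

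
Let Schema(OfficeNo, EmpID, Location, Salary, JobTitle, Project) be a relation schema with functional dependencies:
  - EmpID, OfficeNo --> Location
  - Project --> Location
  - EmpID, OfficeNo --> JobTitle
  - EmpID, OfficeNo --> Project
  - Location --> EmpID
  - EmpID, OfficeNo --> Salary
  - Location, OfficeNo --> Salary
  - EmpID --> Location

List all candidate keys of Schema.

Attributes never on any right-hand side: {OfficeNo} — every candidate key must contain it.
Closure of {EmpID, OfficeNo} is {EmpID, JobTitle, Location, OfficeNo, Project, Salary}, the whole schema; {EmpID, OfficeNo} is a candidate key.
Closure of {Location, OfficeNo} is {EmpID, JobTitle, Location, OfficeNo, Project, Salary}, the whole schema; {Location, OfficeNo} is a candidate key.
Closure of {OfficeNo, Project} is {EmpID, JobTitle, Location, OfficeNo, Project, Salary}, the whole schema; {OfficeNo, Project} is a candidate key.
Any other superkey properly contains one of these, so there are no further candidate keys.

{EmpID, OfficeNo}, {Location, OfficeNo}, {OfficeNo, Project}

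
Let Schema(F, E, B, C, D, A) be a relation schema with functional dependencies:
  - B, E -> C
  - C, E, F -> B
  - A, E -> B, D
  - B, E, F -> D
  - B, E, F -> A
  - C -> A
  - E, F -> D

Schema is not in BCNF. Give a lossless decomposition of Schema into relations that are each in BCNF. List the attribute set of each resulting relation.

{A, C}; {B, C, D, E}; {B, E, F}

Candidate keys of the original relation: {A, E, F}, {B, E, F}, {C, E, F}.
Within {A, B, C, D, E, F}: {B, E}⁺ ∩ {A, B, C, D, E, F} = {A, B, C, D, E}, not the whole set, so B, E -> A, C, D violates BCNF; decompose into {A, B, C, D, E} and {B, E, F}.
Within {A, B, C, D, E}: {C}⁺ ∩ {A, B, C, D, E} = {A, C}, not the whole set, so C -> A violates BCNF; decompose into {A, C} and {B, C, D, E}.
{A, C} has no BCNF violation.
{B, C, D, E} has no BCNF violation.
{B, E, F} has no BCNF violation.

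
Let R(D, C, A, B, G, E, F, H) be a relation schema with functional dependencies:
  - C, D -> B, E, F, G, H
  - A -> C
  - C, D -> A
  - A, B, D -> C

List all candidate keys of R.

{D} never appears on the right of any FD, so every key must include it.
{A, D}⁺ = {A, B, C, D, E, F, G, H}, which is every attribute, so {A, D} is a candidate key.
{C, D}⁺ = {A, B, C, D, E, F, G, H}, which is every attribute, so {C, D} is a candidate key.
Any other superkey properly contains one of these, so there are no further candidate keys.

{A, D}, {C, D}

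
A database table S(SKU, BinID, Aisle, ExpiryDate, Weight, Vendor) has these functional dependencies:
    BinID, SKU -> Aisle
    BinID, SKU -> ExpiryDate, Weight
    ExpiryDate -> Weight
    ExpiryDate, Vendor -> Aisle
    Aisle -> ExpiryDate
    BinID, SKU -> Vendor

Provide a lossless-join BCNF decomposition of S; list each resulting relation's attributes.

{Aisle, ExpiryDate}; {Aisle, Vendor}; {BinID, ExpiryDate, SKU, Vendor}; {ExpiryDate, Weight}

Candidate key of the original relation: {BinID, SKU}.
Within {Aisle, BinID, ExpiryDate, SKU, Vendor, Weight}: {ExpiryDate}⁺ ∩ {Aisle, BinID, ExpiryDate, SKU, Vendor, Weight} = {ExpiryDate, Weight}, not the whole set, so ExpiryDate -> Weight violates BCNF; decompose into {ExpiryDate, Weight} and {Aisle, BinID, ExpiryDate, SKU, Vendor}.
{ExpiryDate, Weight}: every determinant is a superkey — BCNF.
Within {Aisle, BinID, ExpiryDate, SKU, Vendor}: {ExpiryDate, Vendor}⁺ ∩ {Aisle, BinID, ExpiryDate, SKU, Vendor} = {Aisle, ExpiryDate, Vendor}, not the whole set, so ExpiryDate, Vendor -> Aisle violates BCNF; decompose into {Aisle, ExpiryDate, Vendor} and {BinID, ExpiryDate, SKU, Vendor}.
Within {Aisle, ExpiryDate, Vendor}: {Aisle}⁺ ∩ {Aisle, ExpiryDate, Vendor} = {Aisle, ExpiryDate}, not the whole set, so Aisle -> ExpiryDate violates BCNF; decompose into {Aisle, ExpiryDate} and {Aisle, Vendor}.
{Aisle, ExpiryDate}: every determinant is a superkey — BCNF.
{Aisle, Vendor}: every determinant is a superkey — BCNF.
{BinID, ExpiryDate, SKU, Vendor}: every determinant is a superkey — BCNF.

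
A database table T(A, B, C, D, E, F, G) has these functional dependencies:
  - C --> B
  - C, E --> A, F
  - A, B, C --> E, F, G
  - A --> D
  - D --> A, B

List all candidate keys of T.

{A, C}, {C, D}, {C, E}

Attributes never on any right-hand side: {C} — every candidate key must contain it.
{A, C}⁺ = {A, B, C, D, E, F, G}, which is every attribute, so {A, C} is a candidate key.
{C, D}⁺ = {A, B, C, D, E, F, G}, which is every attribute, so {C, D} is a candidate key.
{C, E}⁺ = {A, B, C, D, E, F, G}, which is every attribute, so {C, E} is a candidate key.
No proper subset of any of these is a key, and no other minimal superkey exists.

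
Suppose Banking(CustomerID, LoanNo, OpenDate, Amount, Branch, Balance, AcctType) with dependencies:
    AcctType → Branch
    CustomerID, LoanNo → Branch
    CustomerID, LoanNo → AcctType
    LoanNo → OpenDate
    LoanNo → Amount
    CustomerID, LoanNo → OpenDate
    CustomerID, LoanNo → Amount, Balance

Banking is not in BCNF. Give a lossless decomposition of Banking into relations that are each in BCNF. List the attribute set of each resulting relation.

Candidate key of the original relation: {CustomerID, LoanNo}.
In {AcctType, Amount, Balance, Branch, CustomerID, LoanNo, OpenDate}, {AcctType} is not a superkey ({AcctType}⁺ restricted to this set is {AcctType, Branch}), so split on AcctType → Branch into {AcctType, Branch} and {AcctType, Amount, Balance, CustomerID, LoanNo, OpenDate}.
{AcctType, Branch}: every determinant is a superkey — BCNF.
In {AcctType, Amount, Balance, CustomerID, LoanNo, OpenDate}, {LoanNo} is not a superkey ({LoanNo}⁺ restricted to this set is {Amount, LoanNo, OpenDate}), so split on LoanNo → Amount, OpenDate into {Amount, LoanNo, OpenDate} and {AcctType, Balance, CustomerID, LoanNo}.
{Amount, LoanNo, OpenDate}: every determinant is a superkey — BCNF.
{AcctType, Balance, CustomerID, LoanNo}: every determinant is a superkey — BCNF.

{AcctType, Balance, CustomerID, LoanNo}; {AcctType, Branch}; {Amount, LoanNo, OpenDate}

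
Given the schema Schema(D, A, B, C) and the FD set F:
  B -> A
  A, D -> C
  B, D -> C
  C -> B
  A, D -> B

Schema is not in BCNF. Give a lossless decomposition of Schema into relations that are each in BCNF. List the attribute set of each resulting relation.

Candidate keys of the original relation: {A, D}, {B, D}, {C, D}.
Within {A, B, C, D}: {B}⁺ ∩ {A, B, C, D} = {A, B}, not the whole set, so B -> A violates BCNF; decompose into {A, B} and {B, C, D}.
{A, B} has no BCNF violation.
Within {B, C, D}: {C}⁺ ∩ {B, C, D} = {B, C}, not the whole set, so C -> B violates BCNF; decompose into {B, C} and {C, D}.
{B, C} has no BCNF violation.
{C, D} has no BCNF violation.

{A, B}; {B, C}; {C, D}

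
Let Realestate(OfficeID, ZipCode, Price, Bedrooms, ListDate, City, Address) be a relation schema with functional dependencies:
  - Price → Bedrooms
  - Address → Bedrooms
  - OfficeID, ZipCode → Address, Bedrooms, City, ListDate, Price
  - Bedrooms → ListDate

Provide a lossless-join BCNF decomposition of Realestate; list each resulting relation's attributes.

Candidate key of the original relation: {OfficeID, ZipCode}.
In {Address, Bedrooms, City, ListDate, OfficeID, Price, ZipCode}, {Price} is not a superkey ({Price}⁺ restricted to this set is {Bedrooms, ListDate, Price}), so split on Price → Bedrooms, ListDate into {Bedrooms, ListDate, Price} and {Address, City, OfficeID, Price, ZipCode}.
In {Bedrooms, ListDate, Price}, {Bedrooms} is not a superkey ({Bedrooms}⁺ restricted to this set is {Bedrooms, ListDate}), so split on Bedrooms → ListDate into {Bedrooms, ListDate} and {Bedrooms, Price}.
{Bedrooms, ListDate} is in BCNF.
{Bedrooms, Price} is in BCNF.
{Address, City, OfficeID, Price, ZipCode} is in BCNF.

{Address, City, OfficeID, Price, ZipCode}; {Bedrooms, ListDate}; {Bedrooms, Price}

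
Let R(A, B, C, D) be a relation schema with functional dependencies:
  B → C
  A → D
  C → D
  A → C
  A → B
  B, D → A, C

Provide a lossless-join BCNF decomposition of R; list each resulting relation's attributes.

{A, B, C}; {C, D}

Candidate keys of the original relation: {A}, {B}.
Within {A, B, C, D}: {C}⁺ ∩ {A, B, C, D} = {C, D}, not the whole set, so C → D violates BCNF; decompose into {C, D} and {A, B, C}.
{C, D} has no BCNF violation.
{A, B, C} has no BCNF violation.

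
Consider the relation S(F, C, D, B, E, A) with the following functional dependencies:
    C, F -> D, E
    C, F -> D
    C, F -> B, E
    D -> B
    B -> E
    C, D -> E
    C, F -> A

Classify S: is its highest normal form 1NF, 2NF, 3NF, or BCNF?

Candidate key: {C, F}. Prime attributes: {C, F}.
D -> B: {D}⁺ = {B, D, E}, which is not all of the attributes, so the left side is not a superkey — BCNF is violated.
D -> B has non-prime {B} on the right and a non-superkey on the left, so 3NF fails.
No non-prime attribute depends on a proper subset of any candidate key, so 2NF holds.

2NF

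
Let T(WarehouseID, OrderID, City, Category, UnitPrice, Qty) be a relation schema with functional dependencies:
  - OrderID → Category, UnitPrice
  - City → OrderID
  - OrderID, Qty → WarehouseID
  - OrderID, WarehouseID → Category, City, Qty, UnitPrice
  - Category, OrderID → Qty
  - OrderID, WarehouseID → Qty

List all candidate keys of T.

{City}⁺ = {Category, City, OrderID, Qty, UnitPrice, WarehouseID} — all of the relation — so {City} is a candidate key.
{OrderID}⁺ = {Category, City, OrderID, Qty, UnitPrice, WarehouseID} — all of the relation — so {OrderID} is a candidate key.
Any other superkey properly contains one of these, so there are no further candidate keys.

{City}, {OrderID}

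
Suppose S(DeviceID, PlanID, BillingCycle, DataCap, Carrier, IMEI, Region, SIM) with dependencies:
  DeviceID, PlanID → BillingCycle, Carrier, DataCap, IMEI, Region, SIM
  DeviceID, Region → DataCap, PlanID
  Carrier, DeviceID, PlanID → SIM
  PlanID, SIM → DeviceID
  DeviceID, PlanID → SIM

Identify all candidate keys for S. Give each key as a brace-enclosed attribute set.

{DeviceID, PlanID}⁺ = {BillingCycle, Carrier, DataCap, DeviceID, IMEI, PlanID, Region, SIM} — all of the relation — so {DeviceID, PlanID} is a candidate key.
{DeviceID, Region}⁺ = {BillingCycle, Carrier, DataCap, DeviceID, IMEI, PlanID, Region, SIM} — all of the relation — so {DeviceID, Region} is a candidate key.
{PlanID, SIM}⁺ = {BillingCycle, Carrier, DataCap, DeviceID, IMEI, PlanID, Region, SIM} — all of the relation — so {PlanID, SIM} is a candidate key.
Any other superkey properly contains one of these, so there are no further candidate keys.

{DeviceID, PlanID}, {DeviceID, Region}, {PlanID, SIM}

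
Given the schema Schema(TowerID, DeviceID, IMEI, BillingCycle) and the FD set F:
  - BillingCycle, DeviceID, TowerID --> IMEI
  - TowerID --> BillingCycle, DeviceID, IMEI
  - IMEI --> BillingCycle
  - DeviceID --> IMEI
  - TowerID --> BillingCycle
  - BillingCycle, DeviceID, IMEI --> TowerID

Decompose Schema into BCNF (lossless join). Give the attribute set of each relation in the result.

Candidate keys of the original relation: {DeviceID}, {TowerID}.
Within {BillingCycle, DeviceID, IMEI, TowerID}: {IMEI}⁺ ∩ {BillingCycle, DeviceID, IMEI, TowerID} = {BillingCycle, IMEI}, not the whole set, so IMEI --> BillingCycle violates BCNF; decompose into {BillingCycle, IMEI} and {DeviceID, IMEI, TowerID}.
{BillingCycle, IMEI} has no BCNF violation.
{DeviceID, IMEI, TowerID} has no BCNF violation.

{BillingCycle, IMEI}; {DeviceID, IMEI, TowerID}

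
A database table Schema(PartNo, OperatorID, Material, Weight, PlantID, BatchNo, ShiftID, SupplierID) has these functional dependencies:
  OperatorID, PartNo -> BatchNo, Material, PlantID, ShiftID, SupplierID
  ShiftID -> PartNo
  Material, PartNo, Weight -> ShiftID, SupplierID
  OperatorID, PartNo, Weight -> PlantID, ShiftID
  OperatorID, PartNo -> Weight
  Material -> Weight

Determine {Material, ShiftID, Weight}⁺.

Start with {Material, ShiftID, Weight}.
ShiftID -> PartNo applies; add {PartNo} → now {Material, PartNo, ShiftID, Weight}.
Material, PartNo, Weight -> ShiftID, SupplierID applies; add {SupplierID} → now {Material, PartNo, ShiftID, SupplierID, Weight}.
No further FD applies.

{Material, PartNo, ShiftID, SupplierID, Weight}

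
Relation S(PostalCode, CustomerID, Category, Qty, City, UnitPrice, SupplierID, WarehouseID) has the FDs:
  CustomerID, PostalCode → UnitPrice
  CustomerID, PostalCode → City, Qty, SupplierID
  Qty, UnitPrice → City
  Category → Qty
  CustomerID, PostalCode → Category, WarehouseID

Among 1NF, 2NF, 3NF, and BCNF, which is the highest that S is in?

2NF

Candidate key: {CustomerID, PostalCode}. Prime attributes: {CustomerID, PostalCode}.
Qty, UnitPrice → City: {Qty, UnitPrice}⁺ = {City, Qty, UnitPrice}, which is not all of the attributes, so the left side is not a superkey — BCNF is violated.
Qty, UnitPrice → City determines the non-prime attribute {City} from a non-superkey — 3NF is violated.
No non-prime attribute depends on a proper subset of any candidate key, so 2NF holds.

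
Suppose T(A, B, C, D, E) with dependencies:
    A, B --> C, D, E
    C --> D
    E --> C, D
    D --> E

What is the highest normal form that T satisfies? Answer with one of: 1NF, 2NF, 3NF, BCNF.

Candidate key: {A, B}. Prime attributes: {A, B}.
For C --> D we have {C}⁺ = {C, D, E}; {C} is not a superkey, so BCNF fails.
C --> D has non-prime {D} on the right and a non-superkey on the left, so 3NF fails.
Checking every proper subset of each key, none determines a non-prime attribute — 2NF is satisfied.

2NF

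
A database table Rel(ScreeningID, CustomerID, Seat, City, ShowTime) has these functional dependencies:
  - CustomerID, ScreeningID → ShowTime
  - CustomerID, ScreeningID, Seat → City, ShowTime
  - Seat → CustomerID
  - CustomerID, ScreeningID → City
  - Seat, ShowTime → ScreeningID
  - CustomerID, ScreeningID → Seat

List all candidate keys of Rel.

{CustomerID, ScreeningID}, {ScreeningID, Seat}, {Seat, ShowTime}

{CustomerID, ScreeningID}⁺ = {City, CustomerID, ScreeningID, Seat, ShowTime} — all of the relation — so {CustomerID, ScreeningID} is a candidate key.
{ScreeningID, Seat}⁺ = {City, CustomerID, ScreeningID, Seat, ShowTime} — all of the relation — so {ScreeningID, Seat} is a candidate key.
{Seat, ShowTime}⁺ = {City, CustomerID, ScreeningID, Seat, ShowTime} — all of the relation — so {Seat, ShowTime} is a candidate key.
These are minimal and exhaustive — every other superkey contains one of them.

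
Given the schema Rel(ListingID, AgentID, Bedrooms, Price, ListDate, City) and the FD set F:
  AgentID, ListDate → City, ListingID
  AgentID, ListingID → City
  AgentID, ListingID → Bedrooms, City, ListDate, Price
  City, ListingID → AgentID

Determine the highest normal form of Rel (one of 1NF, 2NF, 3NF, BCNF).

BCNF

Candidate keys: {AgentID, ListDate}, {AgentID, ListingID}, {City, ListingID}. Prime attributes: {AgentID, City, ListDate, ListingID}.
The left-hand side of every FD is a superkey, so BCNF is satisfied.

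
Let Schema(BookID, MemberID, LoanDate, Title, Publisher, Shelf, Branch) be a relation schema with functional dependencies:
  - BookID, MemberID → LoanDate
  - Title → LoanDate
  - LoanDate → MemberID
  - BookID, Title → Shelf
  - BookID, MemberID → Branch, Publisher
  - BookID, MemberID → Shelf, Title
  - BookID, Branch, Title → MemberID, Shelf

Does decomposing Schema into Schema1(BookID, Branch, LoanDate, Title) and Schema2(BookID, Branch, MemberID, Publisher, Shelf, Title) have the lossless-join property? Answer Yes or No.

The shared attributes are {BookID, Branch, Title} and {BookID, Branch, Title}⁺ = {BookID, Branch, LoanDate, MemberID, Publisher, Shelf, Title}.
Since Schema1 ⊆ {BookID, Branch, LoanDate, MemberID, Publisher, Shelf, Title}, the intersection is a superkey of Schema1; the decomposition is lossless.

Yes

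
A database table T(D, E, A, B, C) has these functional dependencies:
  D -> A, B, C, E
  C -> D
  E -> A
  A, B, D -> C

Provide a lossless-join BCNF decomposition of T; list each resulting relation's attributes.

Candidate keys of the original relation: {C}, {D}.
Within {A, B, C, D, E}: {E}⁺ ∩ {A, B, C, D, E} = {A, E}, not the whole set, so E -> A violates BCNF; decompose into {A, E} and {B, C, D, E}.
{A, E} has no BCNF violation.
{B, C, D, E} has no BCNF violation.

{A, E}; {B, C, D, E}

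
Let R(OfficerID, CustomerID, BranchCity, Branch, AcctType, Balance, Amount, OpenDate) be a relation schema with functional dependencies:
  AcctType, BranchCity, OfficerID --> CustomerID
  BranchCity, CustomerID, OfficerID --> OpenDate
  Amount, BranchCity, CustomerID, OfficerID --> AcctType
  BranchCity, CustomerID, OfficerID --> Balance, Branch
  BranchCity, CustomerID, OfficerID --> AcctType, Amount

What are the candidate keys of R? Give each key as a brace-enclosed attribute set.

Attributes never on any right-hand side: {BranchCity, OfficerID} — every candidate key must contain all of them.
{AcctType, BranchCity, OfficerID} is a candidate key since {AcctType, BranchCity, OfficerID}⁺ = {AcctType, Amount, Balance, Branch, BranchCity, CustomerID, OfficerID, OpenDate} covers every attribute.
{BranchCity, CustomerID, OfficerID} is a candidate key since {BranchCity, CustomerID, OfficerID}⁺ = {AcctType, Amount, Balance, Branch, BranchCity, CustomerID, OfficerID, OpenDate} covers every attribute.
No proper subset of any of these is a key, and no other minimal superkey exists.

{AcctType, BranchCity, OfficerID}, {BranchCity, CustomerID, OfficerID}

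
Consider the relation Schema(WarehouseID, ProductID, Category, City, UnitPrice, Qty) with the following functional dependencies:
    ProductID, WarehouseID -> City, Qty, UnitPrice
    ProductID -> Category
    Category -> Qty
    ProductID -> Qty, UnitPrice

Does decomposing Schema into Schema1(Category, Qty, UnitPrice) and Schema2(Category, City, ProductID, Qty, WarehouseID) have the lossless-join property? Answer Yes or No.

No

Common attributes: {Category, Qty}; their closure is {Category, Qty}.
The closure covers neither Schema1 nor Schema2 entirely; the join is not lossless.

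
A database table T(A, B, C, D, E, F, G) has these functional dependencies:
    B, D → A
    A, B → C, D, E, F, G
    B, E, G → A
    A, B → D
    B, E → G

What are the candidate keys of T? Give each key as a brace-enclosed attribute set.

{A, B}, {B, D}, {B, E}

No FD produces {B}, so it must be in every candidate key.
Closure of {A, B} is {A, B, C, D, E, F, G}, the whole schema; {A, B} is a candidate key.
Closure of {B, D} is {A, B, C, D, E, F, G}, the whole schema; {B, D} is a candidate key.
Closure of {B, E} is {A, B, C, D, E, F, G}, the whole schema; {B, E} is a candidate key.
No proper subset of any of these is a key, and no other minimal superkey exists.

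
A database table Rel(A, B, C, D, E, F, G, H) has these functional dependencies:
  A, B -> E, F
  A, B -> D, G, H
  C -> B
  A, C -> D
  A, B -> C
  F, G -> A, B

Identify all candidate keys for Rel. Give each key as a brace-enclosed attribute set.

Closure of {A, B} is {A, B, C, D, E, F, G, H}, the whole schema; {A, B} is a candidate key.
Closure of {A, C} is {A, B, C, D, E, F, G, H}, the whole schema; {A, C} is a candidate key.
Closure of {F, G} is {A, B, C, D, E, F, G, H}, the whole schema; {F, G} is a candidate key.
Any other superkey properly contains one of these, so there are no further candidate keys.

{A, B}, {A, C}, {F, G}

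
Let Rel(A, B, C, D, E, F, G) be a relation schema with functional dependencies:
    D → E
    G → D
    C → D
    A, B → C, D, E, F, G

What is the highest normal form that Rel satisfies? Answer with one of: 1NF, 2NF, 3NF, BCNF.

2NF

Candidate key: {A, B}. Prime attributes: {A, B}.
D → E: {D}⁺ = {D, E}, which is not all of the attributes, so the left side is not a superkey — BCNF is violated.
D → E determines the non-prime attribute {E} from a non-superkey — 3NF is violated.
No non-prime attribute depends on a proper subset of any candidate key, so 2NF holds.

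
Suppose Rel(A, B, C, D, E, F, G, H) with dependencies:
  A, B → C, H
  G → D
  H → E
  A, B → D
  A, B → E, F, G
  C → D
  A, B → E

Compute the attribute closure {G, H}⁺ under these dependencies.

{D, E, G, H}

Start with {G, H}.
G → D applies; add {D} → now {D, G, H}.
H → E applies; add {E} → now {D, E, G, H}.
No further FD applies.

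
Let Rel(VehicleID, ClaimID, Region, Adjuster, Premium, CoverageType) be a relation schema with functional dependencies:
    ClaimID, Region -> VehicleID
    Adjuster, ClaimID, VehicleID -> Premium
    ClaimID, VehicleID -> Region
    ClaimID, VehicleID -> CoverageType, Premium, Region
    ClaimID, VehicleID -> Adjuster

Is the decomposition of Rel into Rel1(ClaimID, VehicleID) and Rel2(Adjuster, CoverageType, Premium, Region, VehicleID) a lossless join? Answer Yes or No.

No

Common attributes: {VehicleID}; their closure is {VehicleID}.
Neither Rel1 nor Rel2 is contained in that closure, so the decomposition is lossy.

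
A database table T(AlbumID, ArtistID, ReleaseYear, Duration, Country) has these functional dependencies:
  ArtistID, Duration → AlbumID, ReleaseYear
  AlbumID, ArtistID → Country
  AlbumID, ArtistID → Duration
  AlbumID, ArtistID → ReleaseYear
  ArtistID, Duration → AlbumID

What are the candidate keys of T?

{ArtistID} never appears on the right of any FD, so every key must include it.
{AlbumID, ArtistID}⁺ = {AlbumID, ArtistID, Country, Duration, ReleaseYear} — all of the relation — so {AlbumID, ArtistID} is a candidate key.
{ArtistID, Duration}⁺ = {AlbumID, ArtistID, Country, Duration, ReleaseYear} — all of the relation — so {ArtistID, Duration} is a candidate key.
Any other superkey properly contains one of these, so there are no further candidate keys.

{AlbumID, ArtistID}, {ArtistID, Duration}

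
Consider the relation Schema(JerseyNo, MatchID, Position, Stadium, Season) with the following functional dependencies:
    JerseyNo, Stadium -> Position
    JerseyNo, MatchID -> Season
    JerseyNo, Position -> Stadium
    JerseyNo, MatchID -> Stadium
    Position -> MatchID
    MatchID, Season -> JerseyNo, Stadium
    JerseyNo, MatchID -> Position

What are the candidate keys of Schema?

{JerseyNo, MatchID} is a candidate key since {JerseyNo, MatchID}⁺ = {JerseyNo, MatchID, Position, Season, Stadium} covers every attribute.
{JerseyNo, Position} is a candidate key since {JerseyNo, Position}⁺ = {JerseyNo, MatchID, Position, Season, Stadium} covers every attribute.
{JerseyNo, Stadium} is a candidate key since {JerseyNo, Stadium}⁺ = {JerseyNo, MatchID, Position, Season, Stadium} covers every attribute.
{MatchID, Season} is a candidate key since {MatchID, Season}⁺ = {JerseyNo, MatchID, Position, Season, Stadium} covers every attribute.
{Position, Season} is a candidate key since {Position, Season}⁺ = {JerseyNo, MatchID, Position, Season, Stadium} covers every attribute.
Any other superkey properly contains one of these, so there are no further candidate keys.

{JerseyNo, MatchID}, {JerseyNo, Position}, {JerseyNo, Stadium}, {MatchID, Season}, {Position, Season}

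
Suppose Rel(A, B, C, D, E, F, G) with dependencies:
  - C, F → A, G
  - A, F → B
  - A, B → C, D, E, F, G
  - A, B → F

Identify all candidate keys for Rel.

{A, B}, {A, F}, {C, F}

{A, B} is a candidate key since {A, B}⁺ = {A, B, C, D, E, F, G} covers every attribute.
{A, F} is a candidate key since {A, F}⁺ = {A, B, C, D, E, F, G} covers every attribute.
{C, F} is a candidate key since {C, F}⁺ = {A, B, C, D, E, F, G} covers every attribute.
These are minimal and exhaustive — every other superkey contains one of them.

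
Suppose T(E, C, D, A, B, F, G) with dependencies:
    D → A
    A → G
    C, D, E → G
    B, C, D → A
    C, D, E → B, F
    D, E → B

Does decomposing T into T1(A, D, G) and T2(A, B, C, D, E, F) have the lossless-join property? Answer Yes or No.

T1 ∩ T2 = {A, D}; its closure under F is {A, D, G}.
T1 is contained in that closure, so T1 ∩ T2 → T1 holds and the join is lossless.

Yes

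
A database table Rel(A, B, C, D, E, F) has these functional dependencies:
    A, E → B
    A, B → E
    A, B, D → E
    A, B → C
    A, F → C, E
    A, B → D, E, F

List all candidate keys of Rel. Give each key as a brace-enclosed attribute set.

No FD produces {A}, so it must be in every candidate key.
{A, B} is a candidate key since {A, B}⁺ = {A, B, C, D, E, F} covers every attribute.
{A, E} is a candidate key since {A, E}⁺ = {A, B, C, D, E, F} covers every attribute.
{A, F} is a candidate key since {A, F}⁺ = {A, B, C, D, E, F} covers every attribute.
No proper subset of any of these is a key, and no other minimal superkey exists.

{A, B}, {A, E}, {A, F}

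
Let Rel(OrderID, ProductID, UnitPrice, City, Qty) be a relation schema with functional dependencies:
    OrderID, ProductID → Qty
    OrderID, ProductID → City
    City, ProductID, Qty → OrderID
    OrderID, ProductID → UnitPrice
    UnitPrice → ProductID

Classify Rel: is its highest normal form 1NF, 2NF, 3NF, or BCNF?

Candidate keys: {City, ProductID, Qty}, {City, Qty, UnitPrice}, {OrderID, ProductID}, {OrderID, UnitPrice}. Prime attributes: {City, OrderID, ProductID, Qty, UnitPrice}.
For UnitPrice → ProductID we have {UnitPrice}⁺ = {ProductID, UnitPrice}; {UnitPrice} is not a superkey, so BCNF fails.
Its right-hand attributes {ProductID} are all prime, as are those of every other non-superkey FD — the relation is in 3NF.

3NF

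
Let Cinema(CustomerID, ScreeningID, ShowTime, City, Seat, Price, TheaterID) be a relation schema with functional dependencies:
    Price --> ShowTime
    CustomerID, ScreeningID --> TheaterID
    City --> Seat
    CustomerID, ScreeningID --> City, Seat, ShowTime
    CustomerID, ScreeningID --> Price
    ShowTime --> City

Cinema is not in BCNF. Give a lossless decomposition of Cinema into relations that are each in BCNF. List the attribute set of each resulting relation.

Candidate key of the original relation: {CustomerID, ScreeningID}.
{City, CustomerID, Price, ScreeningID, Seat, ShowTime, TheaterID}: {Price} determines {City, Price, Seat, ShowTime} here but is not a superkey — split on Price --> City, Seat, ShowTime, giving {City, Price, Seat, ShowTime} and {CustomerID, Price, ScreeningID, TheaterID}.
{City, Price, Seat, ShowTime}: {City} determines {City, Seat} here but is not a superkey — split on City --> Seat, giving {City, Seat} and {City, Price, ShowTime}.
{City, Seat} has no BCNF violation.
{City, Price, ShowTime}: {ShowTime} determines {City, ShowTime} here but is not a superkey — split on ShowTime --> City, giving {City, ShowTime} and {Price, ShowTime}.
{City, ShowTime} has no BCNF violation.
{Price, ShowTime} has no BCNF violation.
{CustomerID, Price, ScreeningID, TheaterID} has no BCNF violation.

{City, Seat}; {City, ShowTime}; {CustomerID, Price, ScreeningID, TheaterID}; {Price, ShowTime}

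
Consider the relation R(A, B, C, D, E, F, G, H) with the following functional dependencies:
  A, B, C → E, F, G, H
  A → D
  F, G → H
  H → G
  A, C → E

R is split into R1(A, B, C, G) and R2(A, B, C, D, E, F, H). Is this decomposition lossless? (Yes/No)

R1 ∩ R2 = {A, B, C}; its closure under F is {A, B, C, D, E, F, G, H}.
Since R1 ⊆ {A, B, C, D, E, F, G, H}, the intersection is a superkey of R1; the decomposition is lossless.

Yes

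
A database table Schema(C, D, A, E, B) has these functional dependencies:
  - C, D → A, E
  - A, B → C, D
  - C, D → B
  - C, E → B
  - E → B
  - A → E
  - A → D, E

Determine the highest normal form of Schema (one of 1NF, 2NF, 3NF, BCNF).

2NF

Candidate keys: {A}, {C, D}. Prime attributes: {A, C, D}.
C, E → B breaks BCNF: {C, E}⁺ = {B, C, E}, so {C, E} is not a superkey.
C, E → B determines the non-prime attribute {B} from a non-superkey — 3NF is violated.
No proper subset of a key has a non-prime attribute in its closure, so there is no partial dependency; 2NF holds.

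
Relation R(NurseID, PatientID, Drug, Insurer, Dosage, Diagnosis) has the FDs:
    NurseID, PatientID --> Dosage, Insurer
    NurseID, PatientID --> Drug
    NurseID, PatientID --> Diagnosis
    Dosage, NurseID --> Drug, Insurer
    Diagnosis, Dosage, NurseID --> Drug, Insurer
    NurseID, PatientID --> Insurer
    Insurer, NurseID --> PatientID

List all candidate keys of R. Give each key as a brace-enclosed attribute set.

Attributes never on any right-hand side: {NurseID} — every candidate key must contain it.
{Dosage, NurseID}⁺ = {Diagnosis, Dosage, Drug, Insurer, NurseID, PatientID}, which is every attribute, so {Dosage, NurseID} is a candidate key.
{Insurer, NurseID}⁺ = {Diagnosis, Dosage, Drug, Insurer, NurseID, PatientID}, which is every attribute, so {Insurer, NurseID} is a candidate key.
{NurseID, PatientID}⁺ = {Diagnosis, Dosage, Drug, Insurer, NurseID, PatientID}, which is every attribute, so {NurseID, PatientID} is a candidate key.
No proper subset of any of these is a key, and no other minimal superkey exists.

{Dosage, NurseID}, {Insurer, NurseID}, {NurseID, PatientID}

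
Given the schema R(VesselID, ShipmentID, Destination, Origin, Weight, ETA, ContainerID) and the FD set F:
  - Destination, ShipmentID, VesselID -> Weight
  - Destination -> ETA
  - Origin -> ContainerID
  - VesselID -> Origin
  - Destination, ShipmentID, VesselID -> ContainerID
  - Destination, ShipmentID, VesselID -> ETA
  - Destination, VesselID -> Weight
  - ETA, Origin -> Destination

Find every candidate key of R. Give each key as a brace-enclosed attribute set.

{ShipmentID, VesselID} never appear on the right of any FD, so every key must include all of them.
{Destination, ShipmentID, VesselID}⁺ = {ContainerID, Destination, ETA, Origin, ShipmentID, VesselID, Weight}, which is every attribute, so {Destination, ShipmentID, VesselID} is a candidate key.
{ETA, ShipmentID, VesselID}⁺ = {ContainerID, Destination, ETA, Origin, ShipmentID, VesselID, Weight}, which is every attribute, so {ETA, ShipmentID, VesselID} is a candidate key.
No proper subset of any of these is a key, and no other minimal superkey exists.

{Destination, ShipmentID, VesselID}, {ETA, ShipmentID, VesselID}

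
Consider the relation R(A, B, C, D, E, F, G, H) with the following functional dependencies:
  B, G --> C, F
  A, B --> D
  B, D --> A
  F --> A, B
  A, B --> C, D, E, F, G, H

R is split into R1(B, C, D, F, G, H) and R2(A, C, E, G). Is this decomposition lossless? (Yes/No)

No

R1 ∩ R2 = {C, G}; its closure under F is {C, G}.
The closure covers neither R1 nor R2 entirely; the join is not lossless.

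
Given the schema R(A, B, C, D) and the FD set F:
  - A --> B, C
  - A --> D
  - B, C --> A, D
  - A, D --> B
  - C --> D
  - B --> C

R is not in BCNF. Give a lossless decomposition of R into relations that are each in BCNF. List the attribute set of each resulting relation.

Candidate keys of the original relation: {A}, {B}.
In {A, B, C, D}, {C} is not a superkey ({C}⁺ restricted to this set is {C, D}), so split on C --> D into {C, D} and {A, B, C}.
{C, D}: every determinant is a superkey — BCNF.
{A, B, C}: every determinant is a superkey — BCNF.

{A, B, C}; {C, D}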